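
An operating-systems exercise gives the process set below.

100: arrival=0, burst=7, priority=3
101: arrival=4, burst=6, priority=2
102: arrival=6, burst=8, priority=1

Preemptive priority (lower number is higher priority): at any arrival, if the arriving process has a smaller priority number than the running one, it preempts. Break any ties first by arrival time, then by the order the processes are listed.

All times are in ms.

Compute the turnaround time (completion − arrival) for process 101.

14

Timeline: | 100 0-4 | 101 4-6 | 102 6-14 | 101 14-18 | 100 18-21 |
Completion: 100=21  101=18  102=14
Turnaround (C−A): 100=21  101=14  102=8
Turnaround(101) = completion − arrival = 18 − 4 = 14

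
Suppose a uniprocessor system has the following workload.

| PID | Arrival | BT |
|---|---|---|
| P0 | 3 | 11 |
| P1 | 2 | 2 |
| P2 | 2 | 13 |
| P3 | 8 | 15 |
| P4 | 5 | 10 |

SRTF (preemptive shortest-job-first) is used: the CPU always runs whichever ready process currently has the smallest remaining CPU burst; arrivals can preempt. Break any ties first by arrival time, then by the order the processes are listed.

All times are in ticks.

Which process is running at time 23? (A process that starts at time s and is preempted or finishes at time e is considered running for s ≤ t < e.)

P4

Gantt: | idle 0-2 | P1 2-4 | P0 4-15 | P4 15-25 | P2 25-38 | P3 38-53 |
Completion: P0=15  P1=4  P2=38  P3=53  P4=25
Turnaround (C−A): P0=12  P1=2  P2=36  P3=45  P4=20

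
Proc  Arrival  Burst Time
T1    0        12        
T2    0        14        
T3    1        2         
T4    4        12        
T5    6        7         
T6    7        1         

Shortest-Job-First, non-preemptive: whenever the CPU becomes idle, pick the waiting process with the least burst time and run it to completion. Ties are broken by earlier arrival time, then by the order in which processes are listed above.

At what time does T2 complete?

Schedule: | T1 0-12 | T6 12-13 | T3 13-15 | T5 15-22 | T4 22-34 | T2 34-48 |
Completion: T1=12  T2=48  T3=15  T4=34  T5=22  T6=13

48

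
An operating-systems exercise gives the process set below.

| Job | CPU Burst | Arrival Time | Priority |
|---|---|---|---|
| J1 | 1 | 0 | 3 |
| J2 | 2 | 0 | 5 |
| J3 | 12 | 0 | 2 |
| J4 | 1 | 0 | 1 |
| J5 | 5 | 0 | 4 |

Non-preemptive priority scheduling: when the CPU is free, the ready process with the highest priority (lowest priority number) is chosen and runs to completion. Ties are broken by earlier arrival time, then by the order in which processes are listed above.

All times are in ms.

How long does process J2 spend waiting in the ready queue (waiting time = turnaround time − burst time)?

Gantt: | J4 0-1 | J3 1-13 | J1 13-14 | J5 14-19 | J2 19-21 |
Completion: J1=14  J2=21  J3=13  J4=1  J5=19
Turnaround (C−A): J1=14  J2=21  J3=13  J4=1  J5=19
Waiting(J2) = turnaround − burst = 21 − 2 = 19

19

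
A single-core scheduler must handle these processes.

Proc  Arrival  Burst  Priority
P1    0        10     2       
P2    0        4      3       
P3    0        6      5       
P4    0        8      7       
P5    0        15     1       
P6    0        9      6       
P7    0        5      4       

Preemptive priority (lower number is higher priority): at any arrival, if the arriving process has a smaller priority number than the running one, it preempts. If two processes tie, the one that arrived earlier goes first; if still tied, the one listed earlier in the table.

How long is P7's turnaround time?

Timeline: | P5 0-15 | P1 15-25 | P2 25-29 | P7 29-34 | P3 34-40 | P6 40-49 | P4 49-57 |
Completion: P1=25  P2=29  P3=40  P4=57  P5=15  P6=49  P7=34
Turnaround(P7) = completion − arrival = 34 − 0 = 34

34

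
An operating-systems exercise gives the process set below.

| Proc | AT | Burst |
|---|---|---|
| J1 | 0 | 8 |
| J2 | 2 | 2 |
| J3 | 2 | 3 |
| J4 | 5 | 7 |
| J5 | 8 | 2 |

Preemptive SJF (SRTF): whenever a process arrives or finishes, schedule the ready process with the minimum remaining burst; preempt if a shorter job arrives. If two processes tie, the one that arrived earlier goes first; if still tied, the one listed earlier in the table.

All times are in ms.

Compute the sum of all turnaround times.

41

Gantt: | J1 0-2 | J2 2-4 | J3 4-7 | J1 7-8 | J5 8-10 | J1 10-15 | J4 15-22 |
Completion: J1=15  J2=4  J3=7  J4=22  J5=10
Turnaround (C−A): J1=15  J2=2  J3=5  J4=17  J5=2
Turnaround = completion − arrival: J1=15, J2=2, J3=5, J4=17, J5=2
Total turnaround = 15 + 2 + 5 + 17 + 2 = 41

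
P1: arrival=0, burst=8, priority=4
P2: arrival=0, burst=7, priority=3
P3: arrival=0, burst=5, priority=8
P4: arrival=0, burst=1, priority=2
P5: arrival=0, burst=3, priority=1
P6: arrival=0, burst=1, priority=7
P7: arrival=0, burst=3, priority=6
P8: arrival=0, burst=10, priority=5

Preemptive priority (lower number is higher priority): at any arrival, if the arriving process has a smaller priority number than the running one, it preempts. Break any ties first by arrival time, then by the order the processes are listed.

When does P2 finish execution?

11

Timeline: | P5 0-3 | P4 3-4 | P2 4-11 | P1 11-19 | P8 19-29 | P7 29-32 | P6 32-33 | P3 33-38 |
Completion: P1=19  P2=11  P3=38  P4=4  P5=3  P6=33  P7=32  P8=29
Turnaround (C−A): P1=19  P2=11  P3=38  P4=4  P5=3  P6=33  P7=32  P8=29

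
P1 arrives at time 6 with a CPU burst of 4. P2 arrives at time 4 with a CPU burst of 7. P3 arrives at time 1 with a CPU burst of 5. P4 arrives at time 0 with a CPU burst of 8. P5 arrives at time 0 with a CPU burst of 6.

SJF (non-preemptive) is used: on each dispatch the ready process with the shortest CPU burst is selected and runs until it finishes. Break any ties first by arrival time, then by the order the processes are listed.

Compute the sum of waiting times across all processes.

42

Gantt: | P5 0-6 | P1 6-10 | P3 10-15 | P2 15-22 | P4 22-30 |
Completion: P1=10  P2=22  P3=15  P4=30  P5=6
Waiting = turnaround − burst: P1=0, P2=11, P3=9, P4=22, P5=0
Total waiting = 0 + 11 + 9 + 22 + 0 = 42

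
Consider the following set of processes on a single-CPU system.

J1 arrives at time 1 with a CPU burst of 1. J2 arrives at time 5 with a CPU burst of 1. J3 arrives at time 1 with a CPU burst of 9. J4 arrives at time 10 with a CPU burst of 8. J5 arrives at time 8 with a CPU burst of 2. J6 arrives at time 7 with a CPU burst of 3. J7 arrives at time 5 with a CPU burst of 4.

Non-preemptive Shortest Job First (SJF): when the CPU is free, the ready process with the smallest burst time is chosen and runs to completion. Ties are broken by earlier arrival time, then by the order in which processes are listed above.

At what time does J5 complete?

Gantt: | idle 0-1 | J1 1-2 | J3 2-11 | J2 11-12 | J5 12-14 | J6 14-17 | J7 17-21 | J4 21-29 |
Completion: J1=2  J2=12  J3=11  J4=29  J5=14  J6=17  J7=21
Turnaround (C−A): J1=1  J2=7  J3=10  J4=19  J5=6  J6=10  J7=16

14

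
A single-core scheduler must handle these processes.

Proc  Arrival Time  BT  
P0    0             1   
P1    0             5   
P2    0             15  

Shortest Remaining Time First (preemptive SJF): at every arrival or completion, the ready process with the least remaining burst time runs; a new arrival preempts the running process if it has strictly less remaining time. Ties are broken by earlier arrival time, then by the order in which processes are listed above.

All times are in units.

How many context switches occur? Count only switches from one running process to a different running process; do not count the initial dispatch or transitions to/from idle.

Schedule: | P0 0-1 | P1 1-6 | P2 6-21 |
Completion: P0=1  P1=6  P2=21

2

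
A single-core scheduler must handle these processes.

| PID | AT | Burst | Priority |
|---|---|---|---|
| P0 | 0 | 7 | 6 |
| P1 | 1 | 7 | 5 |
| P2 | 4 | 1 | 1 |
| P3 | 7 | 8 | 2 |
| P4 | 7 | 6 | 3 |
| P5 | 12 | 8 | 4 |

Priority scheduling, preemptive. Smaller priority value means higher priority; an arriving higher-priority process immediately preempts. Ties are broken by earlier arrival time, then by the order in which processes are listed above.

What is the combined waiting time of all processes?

70

Schedule: | P0 0-1 | P1 1-4 | P2 4-5 | P1 5-7 | P3 7-15 | P4 15-21 | P5 21-29 | P1 29-31 | P0 31-37 |
Completion: P0=37  P1=31  P2=5  P3=15  P4=21  P5=29
Turnaround (C−A): P0=37  P1=30  P2=1  P3=8  P4=14  P5=17
Waiting = turnaround − burst: P0=30, P1=23, P2=0, P3=0, P4=8, P5=9
Total waiting = 30 + 23 + 0 + 0 + 8 + 9 = 70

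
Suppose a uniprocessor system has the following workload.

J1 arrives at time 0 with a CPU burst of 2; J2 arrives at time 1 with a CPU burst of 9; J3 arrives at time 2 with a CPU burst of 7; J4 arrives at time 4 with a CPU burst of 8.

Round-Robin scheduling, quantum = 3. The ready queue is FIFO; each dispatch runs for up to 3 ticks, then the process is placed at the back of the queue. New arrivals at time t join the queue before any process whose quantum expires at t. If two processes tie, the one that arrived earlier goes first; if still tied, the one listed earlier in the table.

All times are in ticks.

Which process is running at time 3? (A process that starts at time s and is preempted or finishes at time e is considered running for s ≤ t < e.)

Timeline: | J1 0-2 | J2 2-5 | J3 5-8 | J4 8-11 | J2 11-14 | J3 14-17 | J4 17-20 | J2 20-23 | J3 23-24 | J4 24-26 |
Completion: J1=2  J2=23  J3=24  J4=26
Turnaround (C−A): J1=2  J2=22  J3=22  J4=22

J2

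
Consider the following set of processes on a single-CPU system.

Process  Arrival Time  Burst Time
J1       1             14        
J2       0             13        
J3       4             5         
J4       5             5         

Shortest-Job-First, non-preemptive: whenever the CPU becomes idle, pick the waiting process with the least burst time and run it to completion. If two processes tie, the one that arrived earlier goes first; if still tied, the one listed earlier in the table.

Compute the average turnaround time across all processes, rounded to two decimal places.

20.25

Schedule: | J2 0-13 | J3 13-18 | J4 18-23 | J1 23-37 |
Completion: J1=37  J2=13  J3=18  J4=23
Turnaround (C−A): J1=36  J2=13  J3=14  J4=18
Turnaround times: J1=36, J2=13, J3=14, J4=18
Average turnaround = (36+13+14+18) / 4 = 81/4 = 20.25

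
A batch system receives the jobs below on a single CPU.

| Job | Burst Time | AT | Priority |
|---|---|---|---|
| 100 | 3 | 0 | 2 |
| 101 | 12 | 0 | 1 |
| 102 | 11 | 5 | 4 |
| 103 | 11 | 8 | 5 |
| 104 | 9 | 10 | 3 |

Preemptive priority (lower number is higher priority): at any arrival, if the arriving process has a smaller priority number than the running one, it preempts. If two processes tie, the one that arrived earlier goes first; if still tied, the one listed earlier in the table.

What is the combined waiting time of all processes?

Timeline: | 101 0-12 | 100 12-15 | 104 15-24 | 102 24-35 | 103 35-46 |
Completion: 100=15  101=12  102=35  103=46  104=24
Waiting = turnaround − burst: 100=12, 101=0, 102=19, 103=27, 104=5
Total waiting = 12 + 0 + 19 + 27 + 5 = 63

63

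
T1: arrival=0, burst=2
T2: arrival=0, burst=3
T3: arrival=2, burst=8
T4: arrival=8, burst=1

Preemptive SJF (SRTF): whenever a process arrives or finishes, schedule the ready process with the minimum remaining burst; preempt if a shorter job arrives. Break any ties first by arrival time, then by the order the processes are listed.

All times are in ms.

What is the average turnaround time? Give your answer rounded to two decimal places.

5.00

Gantt: | T1 0-2 | T2 2-5 | T3 5-8 | T4 8-9 | T3 9-14 |
Completion: T1=2  T2=5  T3=14  T4=9
Turnaround times: T1=2, T2=5, T3=12, T4=1
Average turnaround = (2+5+12+1) / 4 = 20/4 = 5.00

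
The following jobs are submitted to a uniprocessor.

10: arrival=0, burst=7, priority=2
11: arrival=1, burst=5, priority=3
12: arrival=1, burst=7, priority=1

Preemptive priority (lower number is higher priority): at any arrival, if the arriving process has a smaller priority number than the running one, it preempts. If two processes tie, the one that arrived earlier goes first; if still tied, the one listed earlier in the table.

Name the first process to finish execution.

Schedule: | 10 0-1 | 12 1-8 | 10 8-14 | 11 14-19 |
Completion: 10=14  11=19  12=8
Finish order: 12 → 10 → 11

12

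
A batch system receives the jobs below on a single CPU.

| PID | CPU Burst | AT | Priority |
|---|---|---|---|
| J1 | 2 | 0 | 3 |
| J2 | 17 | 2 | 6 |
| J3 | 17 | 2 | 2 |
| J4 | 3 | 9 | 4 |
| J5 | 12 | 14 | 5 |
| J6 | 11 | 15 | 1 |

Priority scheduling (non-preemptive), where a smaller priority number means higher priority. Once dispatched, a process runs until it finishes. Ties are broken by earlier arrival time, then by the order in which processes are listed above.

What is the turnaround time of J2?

60

Schedule: | J1 0-2 | J3 2-19 | J6 19-30 | J4 30-33 | J5 33-45 | J2 45-62 |
Completion: J1=2  J2=62  J3=19  J4=33  J5=45  J6=30
Turnaround (C−A): J1=2  J2=60  J3=17  J4=24  J5=31  J6=15
Turnaround(J2) = completion − arrival = 62 − 2 = 60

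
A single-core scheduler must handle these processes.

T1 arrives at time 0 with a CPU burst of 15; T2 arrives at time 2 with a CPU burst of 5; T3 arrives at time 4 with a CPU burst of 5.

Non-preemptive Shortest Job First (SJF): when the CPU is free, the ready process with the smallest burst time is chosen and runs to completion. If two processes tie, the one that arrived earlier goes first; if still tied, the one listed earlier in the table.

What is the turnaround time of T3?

Timeline: | T1 0-15 | T2 15-20 | T3 20-25 |
Completion: T1=15  T2=20  T3=25
Turnaround(T3) = completion − arrival = 25 − 4 = 21

21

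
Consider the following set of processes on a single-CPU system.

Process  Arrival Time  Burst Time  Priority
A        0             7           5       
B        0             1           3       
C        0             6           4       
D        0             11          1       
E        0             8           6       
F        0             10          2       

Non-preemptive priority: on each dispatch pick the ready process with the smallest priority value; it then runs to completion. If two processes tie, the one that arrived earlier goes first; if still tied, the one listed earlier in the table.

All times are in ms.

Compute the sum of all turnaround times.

Schedule: | D 0-11 | F 11-21 | B 21-22 | C 22-28 | A 28-35 | E 35-43 |
Completion: A=35  B=22  C=28  D=11  E=43  F=21
Turnaround (C−A): A=35  B=22  C=28  D=11  E=43  F=21
Turnaround = completion − arrival: A=35, B=22, C=28, D=11, E=43, F=21
Total turnaround = 35 + 22 + 28 + 11 + 43 + 21 = 160

160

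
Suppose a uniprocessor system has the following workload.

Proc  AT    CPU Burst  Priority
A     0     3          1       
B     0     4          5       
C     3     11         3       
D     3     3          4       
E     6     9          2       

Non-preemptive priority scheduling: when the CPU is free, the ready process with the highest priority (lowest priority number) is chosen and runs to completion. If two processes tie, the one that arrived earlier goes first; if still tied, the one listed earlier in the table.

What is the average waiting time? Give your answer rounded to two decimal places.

10.80

Timeline: | A 0-3 | C 3-14 | E 14-23 | D 23-26 | B 26-30 |
Completion: A=3  B=30  C=14  D=26  E=23
Turnaround (C−A): A=3  B=30  C=11  D=23  E=17
Waiting times: A=0, B=26, C=0, D=20, E=8
Average waiting = (0+26+0+20+8) / 5 = 54/5 = 10.80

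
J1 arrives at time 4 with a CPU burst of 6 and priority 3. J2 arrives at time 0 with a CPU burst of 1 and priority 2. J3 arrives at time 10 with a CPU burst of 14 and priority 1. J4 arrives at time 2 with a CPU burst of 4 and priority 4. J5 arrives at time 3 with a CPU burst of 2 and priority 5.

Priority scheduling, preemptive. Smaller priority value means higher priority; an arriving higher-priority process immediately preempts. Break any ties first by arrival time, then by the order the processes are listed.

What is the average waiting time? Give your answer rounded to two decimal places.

8.60

Schedule: | J2 0-1 | idle 1-2 | J4 2-4 | J1 4-10 | J3 10-24 | J4 24-26 | J5 26-28 |
Completion: J1=10  J2=1  J3=24  J4=26  J5=28
Turnaround (C−A): J1=6  J2=1  J3=14  J4=24  J5=25
Waiting times: J1=0, J2=0, J3=0, J4=20, J5=23
Average waiting = (0+0+0+20+23) / 5 = 43/5 = 8.60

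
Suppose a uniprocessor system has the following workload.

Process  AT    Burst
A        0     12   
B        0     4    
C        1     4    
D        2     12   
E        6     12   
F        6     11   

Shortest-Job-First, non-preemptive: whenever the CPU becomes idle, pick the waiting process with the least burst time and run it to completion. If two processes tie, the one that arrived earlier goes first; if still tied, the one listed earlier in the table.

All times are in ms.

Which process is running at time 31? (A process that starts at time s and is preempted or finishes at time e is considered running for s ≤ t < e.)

D

Timeline: | B 0-4 | C 4-8 | F 8-19 | A 19-31 | D 31-43 | E 43-55 |
Completion: A=31  B=4  C=8  D=43  E=55  F=19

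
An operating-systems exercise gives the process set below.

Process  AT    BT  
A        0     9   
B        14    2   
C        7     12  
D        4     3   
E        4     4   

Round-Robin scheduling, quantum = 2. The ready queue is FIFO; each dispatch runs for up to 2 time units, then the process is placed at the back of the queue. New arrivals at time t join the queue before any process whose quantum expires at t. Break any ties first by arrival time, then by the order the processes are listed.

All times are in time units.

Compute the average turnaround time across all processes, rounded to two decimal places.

Timeline: | A 0-4 | D 4-6 | E 6-8 | A 8-10 | D 10-11 | C 11-13 | E 13-15 | A 15-17 | C 17-19 | B 19-21 | A 21-22 | C 22-30 |
Completion: A=22  B=21  C=30  D=11  E=15
Turnaround (C−A): A=22  B=7  C=23  D=7  E=11
Turnaround times: A=22, B=7, C=23, D=7, E=11
Average turnaround = (22+7+23+7+11) / 5 = 70/5 = 14.00

14.00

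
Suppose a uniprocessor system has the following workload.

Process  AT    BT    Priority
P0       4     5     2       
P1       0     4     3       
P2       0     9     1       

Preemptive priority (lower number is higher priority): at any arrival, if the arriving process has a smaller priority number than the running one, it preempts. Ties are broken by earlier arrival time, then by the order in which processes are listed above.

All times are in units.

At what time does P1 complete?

Schedule: | P2 0-9 | P0 9-14 | P1 14-18 |
Completion: P0=14  P1=18  P2=9

18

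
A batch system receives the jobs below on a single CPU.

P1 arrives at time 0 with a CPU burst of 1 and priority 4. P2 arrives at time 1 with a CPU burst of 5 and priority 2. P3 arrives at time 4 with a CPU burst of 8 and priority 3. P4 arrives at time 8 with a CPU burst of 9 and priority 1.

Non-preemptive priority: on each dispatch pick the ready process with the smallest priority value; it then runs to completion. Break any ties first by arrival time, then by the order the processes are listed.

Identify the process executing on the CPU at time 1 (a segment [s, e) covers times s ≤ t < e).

Schedule: | P1 0-1 | P2 1-6 | P3 6-14 | P4 14-23 |
Completion: P1=1  P2=6  P3=14  P4=23

P2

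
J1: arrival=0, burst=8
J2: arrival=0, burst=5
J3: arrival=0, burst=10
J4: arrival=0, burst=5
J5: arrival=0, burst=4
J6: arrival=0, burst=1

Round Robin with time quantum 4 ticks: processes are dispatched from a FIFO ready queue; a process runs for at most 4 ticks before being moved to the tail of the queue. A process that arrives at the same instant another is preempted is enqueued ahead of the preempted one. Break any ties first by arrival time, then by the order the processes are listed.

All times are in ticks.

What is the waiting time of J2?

Gantt: | J1 0-4 | J2 4-8 | J3 8-12 | J4 12-16 | J5 16-20 | J6 20-21 | J1 21-25 | J2 25-26 | J3 26-30 | J4 30-31 | J3 31-33 |
Completion: J1=25  J2=26  J3=33  J4=31  J5=20  J6=21
Turnaround (C−A): J1=25  J2=26  J3=33  J4=31  J5=20  J6=21
Waiting(J2) = turnaround − burst = 26 − 5 = 21

21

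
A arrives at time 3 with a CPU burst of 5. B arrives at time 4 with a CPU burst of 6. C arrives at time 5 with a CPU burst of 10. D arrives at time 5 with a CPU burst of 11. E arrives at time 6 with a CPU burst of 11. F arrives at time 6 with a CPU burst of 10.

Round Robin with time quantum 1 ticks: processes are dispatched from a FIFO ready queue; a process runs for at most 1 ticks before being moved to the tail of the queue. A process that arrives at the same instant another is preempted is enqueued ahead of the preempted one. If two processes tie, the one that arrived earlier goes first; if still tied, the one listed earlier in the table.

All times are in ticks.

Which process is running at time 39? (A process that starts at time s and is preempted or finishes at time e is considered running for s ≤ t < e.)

D

Timeline: | idle 0-3 | A 3-4 | B 4-5 | A 5-6 | C 6-7 | D 7-8 | B 8-9 | E 9-10 | F 10-11 | A 11-12 | C 12-13 | D 13-14 | B 14-15 | E 15-16 | F 16-17 | A 17-18 | C 18-19 | D 19-20 | B 20-21 | E 21-22 | F 22-23 | A 23-24 | C 24-25 | D 25-26 | B 26-27 | E 27-28 | F 28-29 | C 29-30 | D 30-31 | B 31-32 | E 32-33 | F 33-34 | C 34-35 | D 35-36 | E 36-37 | F 37-38 | C 38-39 | D 39-40 | E 40-41 | F 41-42 | C 42-43 | D 43-44 | E 44-45 | F 45-46 | C 46-47 | D 47-48 | E 48-49 | F 49-50 | C 50-51 | D 51-52 | E 52-53 | F 53-54 | D 54-55 | E 55-56 |
Completion: A=24  B=32  C=51  D=55  E=56  F=54
Turnaround (C−A): A=21  B=28  C=46  D=50  E=50  F=48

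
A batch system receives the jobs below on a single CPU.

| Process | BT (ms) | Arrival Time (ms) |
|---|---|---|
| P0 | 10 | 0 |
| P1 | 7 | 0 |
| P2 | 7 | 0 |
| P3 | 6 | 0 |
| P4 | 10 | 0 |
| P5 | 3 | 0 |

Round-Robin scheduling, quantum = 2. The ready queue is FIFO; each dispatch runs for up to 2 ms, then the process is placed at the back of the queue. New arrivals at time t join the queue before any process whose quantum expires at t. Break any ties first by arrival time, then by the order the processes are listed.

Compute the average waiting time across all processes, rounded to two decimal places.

Gantt: | P0 0-2 | P1 2-4 | P2 4-6 | P3 6-8 | P4 8-10 | P5 10-12 | P0 12-14 | P1 14-16 | P2 16-18 | P3 18-20 | P4 20-22 | P5 22-23 | P0 23-25 | P1 25-27 | P2 27-29 | P3 29-31 | P4 31-33 | P0 33-35 | P1 35-36 | P2 36-37 | P4 37-39 | P0 39-41 | P4 41-43 |
Completion: P0=41  P1=36  P2=37  P3=31  P4=43  P5=23
Waiting times: P0=31, P1=29, P2=30, P3=25, P4=33, P5=20
Average waiting = (31+29+30+25+33+20) / 6 = 168/6 = 28.00

28.00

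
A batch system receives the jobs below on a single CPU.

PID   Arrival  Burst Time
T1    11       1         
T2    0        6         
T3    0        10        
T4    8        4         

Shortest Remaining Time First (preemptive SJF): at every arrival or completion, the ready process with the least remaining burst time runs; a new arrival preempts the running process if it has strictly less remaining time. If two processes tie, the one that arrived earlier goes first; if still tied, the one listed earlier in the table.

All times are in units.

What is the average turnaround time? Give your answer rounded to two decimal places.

Schedule: | T2 0-6 | T3 6-8 | T4 8-12 | T1 12-13 | T3 13-21 |
Completion: T1=13  T2=6  T3=21  T4=12
Turnaround times: T1=2, T2=6, T3=21, T4=4
Average turnaround = (2+6+21+4) / 4 = 33/4 = 8.25

8.25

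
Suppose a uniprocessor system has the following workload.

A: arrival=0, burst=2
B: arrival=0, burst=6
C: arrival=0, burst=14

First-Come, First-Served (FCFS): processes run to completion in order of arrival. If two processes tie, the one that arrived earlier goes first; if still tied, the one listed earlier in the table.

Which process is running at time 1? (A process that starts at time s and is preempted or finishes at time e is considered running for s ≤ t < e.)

A

Schedule: | A 0-2 | B 2-8 | C 8-22 |
Completion: A=2  B=8  C=22
Turnaround (C−A): A=2  B=8  C=22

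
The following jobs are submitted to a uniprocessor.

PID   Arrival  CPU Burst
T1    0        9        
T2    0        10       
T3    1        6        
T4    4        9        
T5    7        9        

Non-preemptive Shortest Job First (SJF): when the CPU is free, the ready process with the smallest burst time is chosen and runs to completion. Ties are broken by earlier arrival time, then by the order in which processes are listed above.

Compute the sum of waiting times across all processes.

69

Gantt: | T1 0-9 | T3 9-15 | T4 15-24 | T5 24-33 | T2 33-43 |
Completion: T1=9  T2=43  T3=15  T4=24  T5=33
Waiting = turnaround − burst: T1=0, T2=33, T3=8, T4=11, T5=17
Total waiting = 0 + 33 + 8 + 11 + 17 = 69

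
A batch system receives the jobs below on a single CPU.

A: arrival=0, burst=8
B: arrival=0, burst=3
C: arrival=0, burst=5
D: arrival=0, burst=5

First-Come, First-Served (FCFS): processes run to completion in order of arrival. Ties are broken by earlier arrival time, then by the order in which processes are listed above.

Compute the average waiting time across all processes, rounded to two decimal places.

8.75

Schedule: | A 0-8 | B 8-11 | C 11-16 | D 16-21 |
Completion: A=8  B=11  C=16  D=21
Waiting times: A=0, B=8, C=11, D=16
Average waiting = (0+8+11+16) / 4 = 35/4 = 8.75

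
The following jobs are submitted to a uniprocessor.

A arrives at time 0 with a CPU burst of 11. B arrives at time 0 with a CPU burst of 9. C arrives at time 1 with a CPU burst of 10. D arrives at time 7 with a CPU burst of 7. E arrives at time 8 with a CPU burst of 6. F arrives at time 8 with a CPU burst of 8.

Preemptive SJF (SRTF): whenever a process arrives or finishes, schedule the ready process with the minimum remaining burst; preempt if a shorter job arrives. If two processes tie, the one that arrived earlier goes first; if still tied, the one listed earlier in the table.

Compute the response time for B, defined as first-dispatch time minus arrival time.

0

Schedule: | B 0-9 | E 9-15 | D 15-22 | F 22-30 | C 30-40 | A 40-51 |
Completion: A=51  B=9  C=40  D=22  E=15  F=30
Response(B) = first start − arrival = 0 − 0 = 0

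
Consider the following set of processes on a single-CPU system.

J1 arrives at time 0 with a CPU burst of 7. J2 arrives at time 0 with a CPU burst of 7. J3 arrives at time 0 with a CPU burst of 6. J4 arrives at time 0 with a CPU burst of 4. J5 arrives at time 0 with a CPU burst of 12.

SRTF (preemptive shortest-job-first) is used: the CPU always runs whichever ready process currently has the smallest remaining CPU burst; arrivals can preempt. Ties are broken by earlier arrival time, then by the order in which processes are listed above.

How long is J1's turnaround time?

Schedule: | J4 0-4 | J3 4-10 | J1 10-17 | J2 17-24 | J5 24-36 |
Completion: J1=17  J2=24  J3=10  J4=4  J5=36
Turnaround(J1) = completion − arrival = 17 − 0 = 17

17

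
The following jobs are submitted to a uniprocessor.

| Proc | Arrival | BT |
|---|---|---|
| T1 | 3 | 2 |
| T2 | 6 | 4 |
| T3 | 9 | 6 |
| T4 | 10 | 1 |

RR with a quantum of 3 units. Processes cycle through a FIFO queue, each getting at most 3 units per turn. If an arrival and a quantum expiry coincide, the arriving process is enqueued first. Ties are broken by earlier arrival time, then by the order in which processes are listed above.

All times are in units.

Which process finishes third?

Gantt: | idle 0-3 | T1 3-5 | idle 5-6 | T2 6-9 | T3 9-12 | T2 12-13 | T4 13-14 | T3 14-17 |
Completion: T1=5  T2=13  T3=17  T4=14
Finish order: T1 → T2 → T4 → T3

T4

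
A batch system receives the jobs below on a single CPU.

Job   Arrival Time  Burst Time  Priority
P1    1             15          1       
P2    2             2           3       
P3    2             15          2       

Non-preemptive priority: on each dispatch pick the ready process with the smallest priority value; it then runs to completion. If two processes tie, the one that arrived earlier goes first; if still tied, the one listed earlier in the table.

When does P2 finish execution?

33

Schedule: | idle 0-1 | P1 1-16 | P3 16-31 | P2 31-33 |
Completion: P1=16  P2=33  P3=31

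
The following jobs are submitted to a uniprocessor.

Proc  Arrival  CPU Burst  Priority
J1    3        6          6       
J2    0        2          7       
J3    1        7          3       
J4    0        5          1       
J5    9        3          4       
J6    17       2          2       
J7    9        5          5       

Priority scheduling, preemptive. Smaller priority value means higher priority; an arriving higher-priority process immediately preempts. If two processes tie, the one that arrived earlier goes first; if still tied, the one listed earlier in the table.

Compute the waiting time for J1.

19

Gantt: | J4 0-5 | J3 5-12 | J5 12-15 | J7 15-17 | J6 17-19 | J7 19-22 | J1 22-28 | J2 28-30 |
Completion: J1=28  J2=30  J3=12  J4=5  J5=15  J6=19  J7=22
Waiting(J1) = turnaround − burst = 25 − 6 = 19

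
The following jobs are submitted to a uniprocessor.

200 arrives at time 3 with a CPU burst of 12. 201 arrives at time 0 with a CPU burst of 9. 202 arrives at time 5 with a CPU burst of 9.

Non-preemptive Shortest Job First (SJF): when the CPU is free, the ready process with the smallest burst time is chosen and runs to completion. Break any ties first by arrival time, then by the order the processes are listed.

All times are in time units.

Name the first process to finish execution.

201

Schedule: | 201 0-9 | 202 9-18 | 200 18-30 |
Completion: 200=30  201=9  202=18
Turnaround (C−A): 200=27  201=9  202=13
Finish order: 201 → 202 → 200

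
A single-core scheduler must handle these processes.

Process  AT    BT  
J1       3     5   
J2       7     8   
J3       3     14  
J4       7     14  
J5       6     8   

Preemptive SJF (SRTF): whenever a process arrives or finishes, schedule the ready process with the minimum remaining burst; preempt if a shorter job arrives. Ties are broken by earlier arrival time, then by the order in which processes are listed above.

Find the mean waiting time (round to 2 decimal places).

12.60

Schedule: | idle 0-3 | J1 3-8 | J5 8-16 | J2 16-24 | J3 24-38 | J4 38-52 |
Completion: J1=8  J2=24  J3=38  J4=52  J5=16
Turnaround (C−A): J1=5  J2=17  J3=35  J4=45  J5=10
Waiting times: J1=0, J2=9, J3=21, J4=31, J5=2
Average waiting = (0+9+21+31+2) / 5 = 63/5 = 12.60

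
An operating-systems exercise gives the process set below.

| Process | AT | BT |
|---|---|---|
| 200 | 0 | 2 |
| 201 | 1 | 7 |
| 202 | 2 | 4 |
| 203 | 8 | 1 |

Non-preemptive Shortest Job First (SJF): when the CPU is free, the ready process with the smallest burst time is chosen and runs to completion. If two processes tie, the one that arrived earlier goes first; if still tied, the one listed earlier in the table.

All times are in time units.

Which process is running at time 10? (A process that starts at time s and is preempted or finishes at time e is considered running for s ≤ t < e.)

Timeline: | 200 0-2 | 202 2-6 | 201 6-13 | 203 13-14 |
Completion: 200=2  201=13  202=6  203=14

201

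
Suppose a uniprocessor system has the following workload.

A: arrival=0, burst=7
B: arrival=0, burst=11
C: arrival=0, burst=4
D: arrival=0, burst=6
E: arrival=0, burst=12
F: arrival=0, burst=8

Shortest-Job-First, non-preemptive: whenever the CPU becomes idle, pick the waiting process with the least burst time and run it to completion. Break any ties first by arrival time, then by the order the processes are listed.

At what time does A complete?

17

Gantt: | C 0-4 | D 4-10 | A 10-17 | F 17-25 | B 25-36 | E 36-48 |
Completion: A=17  B=36  C=4  D=10  E=48  F=25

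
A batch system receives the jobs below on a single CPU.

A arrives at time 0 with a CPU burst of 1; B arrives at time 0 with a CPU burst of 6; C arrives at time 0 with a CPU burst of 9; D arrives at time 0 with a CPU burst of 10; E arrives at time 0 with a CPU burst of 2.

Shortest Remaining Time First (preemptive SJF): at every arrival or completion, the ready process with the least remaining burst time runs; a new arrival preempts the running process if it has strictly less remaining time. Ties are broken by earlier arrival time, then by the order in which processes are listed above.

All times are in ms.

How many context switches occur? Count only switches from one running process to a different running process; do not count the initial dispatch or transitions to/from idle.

Gantt: | A 0-1 | E 1-3 | B 3-9 | C 9-18 | D 18-28 |
Completion: A=1  B=9  C=18  D=28  E=3
Turnaround (C−A): A=1  B=9  C=18  D=28  E=3

4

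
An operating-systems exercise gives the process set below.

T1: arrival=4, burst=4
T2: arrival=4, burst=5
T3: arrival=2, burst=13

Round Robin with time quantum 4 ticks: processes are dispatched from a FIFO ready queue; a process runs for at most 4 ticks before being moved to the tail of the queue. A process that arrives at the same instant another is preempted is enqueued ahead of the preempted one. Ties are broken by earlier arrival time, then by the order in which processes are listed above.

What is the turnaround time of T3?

Gantt: | idle 0-2 | T3 2-6 | T1 6-10 | T2 10-14 | T3 14-18 | T2 18-19 | T3 19-24 |
Completion: T1=10  T2=19  T3=24
Turnaround (C−A): T1=6  T2=15  T3=22
Turnaround(T3) = completion − arrival = 24 − 2 = 22

22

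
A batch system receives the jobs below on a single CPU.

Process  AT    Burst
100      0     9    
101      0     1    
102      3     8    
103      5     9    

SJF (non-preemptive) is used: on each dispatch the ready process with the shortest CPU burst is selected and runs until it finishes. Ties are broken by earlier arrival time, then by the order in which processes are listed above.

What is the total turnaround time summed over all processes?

48

Timeline: | 101 0-1 | 100 1-10 | 102 10-18 | 103 18-27 |
Completion: 100=10  101=1  102=18  103=27
Turnaround = completion − arrival: 100=10, 101=1, 102=15, 103=22
Total turnaround = 10 + 1 + 15 + 22 = 48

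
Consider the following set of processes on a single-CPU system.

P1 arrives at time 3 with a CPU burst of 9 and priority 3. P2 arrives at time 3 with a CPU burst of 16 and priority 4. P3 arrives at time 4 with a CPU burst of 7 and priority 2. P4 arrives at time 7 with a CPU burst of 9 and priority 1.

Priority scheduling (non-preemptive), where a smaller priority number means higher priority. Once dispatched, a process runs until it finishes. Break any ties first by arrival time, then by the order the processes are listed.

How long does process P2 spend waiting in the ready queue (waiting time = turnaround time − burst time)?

Gantt: | idle 0-3 | P1 3-12 | P4 12-21 | P3 21-28 | P2 28-44 |
Completion: P1=12  P2=44  P3=28  P4=21
Turnaround (C−A): P1=9  P2=41  P3=24  P4=14
Waiting(P2) = turnaround − burst = 41 − 16 = 25

25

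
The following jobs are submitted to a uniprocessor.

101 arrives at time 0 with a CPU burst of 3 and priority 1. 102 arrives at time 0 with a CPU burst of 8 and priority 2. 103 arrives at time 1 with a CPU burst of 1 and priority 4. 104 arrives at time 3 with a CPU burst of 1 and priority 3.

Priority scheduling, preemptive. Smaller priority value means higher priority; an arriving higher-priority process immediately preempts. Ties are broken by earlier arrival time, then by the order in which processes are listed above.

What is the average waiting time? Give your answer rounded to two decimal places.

Timeline: | 101 0-3 | 102 3-11 | 104 11-12 | 103 12-13 |
Completion: 101=3  102=11  103=13  104=12
Waiting times: 101=0, 102=3, 103=11, 104=8
Average waiting = (0+3+11+8) / 4 = 22/4 = 5.50

5.50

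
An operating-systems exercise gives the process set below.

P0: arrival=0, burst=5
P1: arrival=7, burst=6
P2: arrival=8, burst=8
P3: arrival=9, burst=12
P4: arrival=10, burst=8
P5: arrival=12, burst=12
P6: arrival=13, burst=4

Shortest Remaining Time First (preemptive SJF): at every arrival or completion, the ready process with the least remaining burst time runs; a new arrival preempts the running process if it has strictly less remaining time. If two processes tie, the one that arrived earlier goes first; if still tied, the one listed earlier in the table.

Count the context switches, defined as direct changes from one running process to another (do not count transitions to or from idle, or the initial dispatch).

Gantt: | P0 0-5 | idle 5-7 | P1 7-13 | P6 13-17 | P2 17-25 | P4 25-33 | P3 33-45 | P5 45-57 |
Completion: P0=5  P1=13  P2=25  P3=45  P4=33  P5=57  P6=17

5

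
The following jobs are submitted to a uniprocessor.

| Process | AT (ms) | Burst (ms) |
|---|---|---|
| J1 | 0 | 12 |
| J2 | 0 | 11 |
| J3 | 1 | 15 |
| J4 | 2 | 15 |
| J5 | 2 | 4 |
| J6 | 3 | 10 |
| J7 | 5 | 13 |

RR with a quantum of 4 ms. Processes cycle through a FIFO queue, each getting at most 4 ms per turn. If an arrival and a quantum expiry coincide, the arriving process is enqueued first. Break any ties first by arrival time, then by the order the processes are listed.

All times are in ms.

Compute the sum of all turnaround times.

Timeline: | J1 0-4 | J2 4-8 | J3 8-12 | J4 12-16 | J5 16-20 | J6 20-24 | J1 24-28 | J7 28-32 | J2 32-36 | J3 36-40 | J4 40-44 | J6 44-48 | J1 48-52 | J7 52-56 | J2 56-59 | J3 59-63 | J4 63-67 | J6 67-69 | J7 69-73 | J3 73-76 | J4 76-79 | J7 79-80 |
Completion: J1=52  J2=59  J3=76  J4=79  J5=20  J6=69  J7=80
Turnaround = completion − arrival: J1=52, J2=59, J3=75, J4=77, J5=18, J6=66, J7=75
Total turnaround = 52 + 59 + 75 + 77 + 18 + 66 + 75 = 422

422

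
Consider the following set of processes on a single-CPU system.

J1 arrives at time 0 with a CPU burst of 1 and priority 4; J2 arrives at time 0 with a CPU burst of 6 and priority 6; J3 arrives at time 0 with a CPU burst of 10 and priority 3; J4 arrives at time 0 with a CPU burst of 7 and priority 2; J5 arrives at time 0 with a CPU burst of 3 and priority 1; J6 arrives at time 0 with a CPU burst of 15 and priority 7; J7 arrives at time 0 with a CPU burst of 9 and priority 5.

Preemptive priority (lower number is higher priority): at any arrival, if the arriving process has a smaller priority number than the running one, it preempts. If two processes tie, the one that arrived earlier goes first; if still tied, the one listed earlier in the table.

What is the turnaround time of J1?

Timeline: | J5 0-3 | J4 3-10 | J3 10-20 | J1 20-21 | J7 21-30 | J2 30-36 | J6 36-51 |
Completion: J1=21  J2=36  J3=20  J4=10  J5=3  J6=51  J7=30
Turnaround (C−A): J1=21  J2=36  J3=20  J4=10  J5=3  J6=51  J7=30
Turnaround(J1) = completion − arrival = 21 − 0 = 21

21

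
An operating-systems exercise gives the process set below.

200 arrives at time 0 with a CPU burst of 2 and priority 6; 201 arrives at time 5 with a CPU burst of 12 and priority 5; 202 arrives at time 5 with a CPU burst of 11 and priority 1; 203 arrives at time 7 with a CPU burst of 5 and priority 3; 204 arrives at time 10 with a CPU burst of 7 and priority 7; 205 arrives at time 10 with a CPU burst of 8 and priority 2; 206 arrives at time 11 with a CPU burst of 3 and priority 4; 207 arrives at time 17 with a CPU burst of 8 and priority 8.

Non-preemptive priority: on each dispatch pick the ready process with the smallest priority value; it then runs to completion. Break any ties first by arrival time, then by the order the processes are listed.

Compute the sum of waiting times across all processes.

Gantt: | 200 0-2 | idle 2-5 | 202 5-16 | 205 16-24 | 203 24-29 | 206 29-32 | 201 32-44 | 204 44-51 | 207 51-59 |
Completion: 200=2  201=44  202=16  203=29  204=51  205=24  206=32  207=59
Turnaround (C−A): 200=2  201=39  202=11  203=22  204=41  205=14  206=21  207=42
Waiting = turnaround − burst: 200=0, 201=27, 202=0, 203=17, 204=34, 205=6, 206=18, 207=34
Total waiting = 0 + 27 + 0 + 17 + 34 + 6 + 18 + 34 = 136

136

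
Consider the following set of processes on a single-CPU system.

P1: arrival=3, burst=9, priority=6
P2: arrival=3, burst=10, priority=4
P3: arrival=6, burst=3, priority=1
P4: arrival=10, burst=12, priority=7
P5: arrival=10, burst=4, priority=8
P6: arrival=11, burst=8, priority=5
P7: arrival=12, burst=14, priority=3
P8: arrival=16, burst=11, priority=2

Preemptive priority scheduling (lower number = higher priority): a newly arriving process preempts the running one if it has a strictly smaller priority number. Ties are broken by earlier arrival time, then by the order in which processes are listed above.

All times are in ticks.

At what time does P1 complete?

Schedule: | idle 0-3 | P2 3-6 | P3 6-9 | P2 9-12 | P7 12-16 | P8 16-27 | P7 27-37 | P2 37-41 | P6 41-49 | P1 49-58 | P4 58-70 | P5 70-74 |
Completion: P1=58  P2=41  P3=9  P4=70  P5=74  P6=49  P7=37  P8=27
Turnaround (C−A): P1=55  P2=38  P3=3  P4=60  P5=64  P6=38  P7=25  P8=11

58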